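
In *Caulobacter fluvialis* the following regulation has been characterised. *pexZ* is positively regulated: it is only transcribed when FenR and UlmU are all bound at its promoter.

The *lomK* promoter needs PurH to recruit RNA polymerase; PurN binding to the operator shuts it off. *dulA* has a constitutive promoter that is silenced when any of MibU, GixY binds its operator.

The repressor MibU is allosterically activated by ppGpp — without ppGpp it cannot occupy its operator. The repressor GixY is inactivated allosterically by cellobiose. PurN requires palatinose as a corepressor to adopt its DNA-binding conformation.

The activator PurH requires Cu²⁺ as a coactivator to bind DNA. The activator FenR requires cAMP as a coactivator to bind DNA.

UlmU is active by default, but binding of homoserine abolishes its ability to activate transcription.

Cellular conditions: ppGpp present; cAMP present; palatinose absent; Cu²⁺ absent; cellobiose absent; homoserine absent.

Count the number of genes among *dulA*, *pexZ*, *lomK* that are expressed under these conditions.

1

ppGpp is present, so MibU is active.
Cellobiose is absent, so GixY is active.
With repressor MibU bound, *dulA* is not transcribed.
→ *dulA* is OFF.
cAMP is present, so FenR is active.
Homoserine is absent, so UlmU is active.
No repressor is bound and FenR and UlmU are active, so *pexZ* is transcribed.
→ *pexZ* is ON.
Palatinose is absent, so PurN is inactive.
Cu²⁺ is absent, so PurH is inactive.
Required activator PurH is absent, so *lomK* is not transcribed.
→ *lomK* is OFF.
1 of the 3 genes is transcribed.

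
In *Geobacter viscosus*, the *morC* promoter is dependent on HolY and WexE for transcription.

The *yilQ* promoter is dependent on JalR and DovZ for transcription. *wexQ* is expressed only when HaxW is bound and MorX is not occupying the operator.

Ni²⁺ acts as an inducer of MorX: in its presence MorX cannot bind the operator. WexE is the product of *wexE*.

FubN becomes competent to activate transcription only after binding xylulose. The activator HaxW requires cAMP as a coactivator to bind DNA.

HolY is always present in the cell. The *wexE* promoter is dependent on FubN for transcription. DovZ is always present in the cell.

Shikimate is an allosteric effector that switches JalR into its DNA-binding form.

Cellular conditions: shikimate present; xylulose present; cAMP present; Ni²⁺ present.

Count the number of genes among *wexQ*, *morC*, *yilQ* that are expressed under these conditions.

cAMP is present, so HaxW is active.
Ni²⁺ is present, so MorX is inactive.
No repressor is bound and HaxW is active, so *wexQ* is transcribed.
→ *wexQ* is ON.
HolY is produced constitutively and is active.
Xylulose is present, so FubN is active.
No repressor is bound and FubN is active, so *wexE* is transcribed.
So WexE is produced and active.
No repressor is bound and HolY and WexE are active, so *morC* is transcribed.
→ *morC* is ON.
Shikimate is present, so JalR is active.
DovZ is produced constitutively and is active.
No repressor is bound and JalR and DovZ are active, so *yilQ* is transcribed.
→ *yilQ* is ON.
3 of the 3 genes are transcribed.

3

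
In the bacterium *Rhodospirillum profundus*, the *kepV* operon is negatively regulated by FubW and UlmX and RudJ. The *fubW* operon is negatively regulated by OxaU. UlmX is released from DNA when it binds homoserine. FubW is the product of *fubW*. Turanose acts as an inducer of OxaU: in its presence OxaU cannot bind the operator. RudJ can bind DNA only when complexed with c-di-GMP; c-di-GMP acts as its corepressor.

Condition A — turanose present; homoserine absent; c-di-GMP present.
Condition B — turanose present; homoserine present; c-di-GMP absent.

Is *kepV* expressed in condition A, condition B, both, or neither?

neither

Condition A:
Turanose is present, so OxaU is inactive.
With no repressor bound, *fubW* is transcribed.
So FubW is produced and active.
Homoserine is absent, so UlmX is active.
c-di-GMP is present, so RudJ is active.
With repressor FubW bound, *kepV* is not transcribed.
→ *kepV* is OFF in A.
Condition B:
Turanose is present, so OxaU is inactive.
With no repressor bound, *fubW* is transcribed.
So FubW is produced and active.
Homoserine is present, so UlmX is inactive.
c-di-GMP is absent, so RudJ is inactive.
With repressor FubW bound, *kepV* is not transcribed.
→ *kepV* is OFF in B.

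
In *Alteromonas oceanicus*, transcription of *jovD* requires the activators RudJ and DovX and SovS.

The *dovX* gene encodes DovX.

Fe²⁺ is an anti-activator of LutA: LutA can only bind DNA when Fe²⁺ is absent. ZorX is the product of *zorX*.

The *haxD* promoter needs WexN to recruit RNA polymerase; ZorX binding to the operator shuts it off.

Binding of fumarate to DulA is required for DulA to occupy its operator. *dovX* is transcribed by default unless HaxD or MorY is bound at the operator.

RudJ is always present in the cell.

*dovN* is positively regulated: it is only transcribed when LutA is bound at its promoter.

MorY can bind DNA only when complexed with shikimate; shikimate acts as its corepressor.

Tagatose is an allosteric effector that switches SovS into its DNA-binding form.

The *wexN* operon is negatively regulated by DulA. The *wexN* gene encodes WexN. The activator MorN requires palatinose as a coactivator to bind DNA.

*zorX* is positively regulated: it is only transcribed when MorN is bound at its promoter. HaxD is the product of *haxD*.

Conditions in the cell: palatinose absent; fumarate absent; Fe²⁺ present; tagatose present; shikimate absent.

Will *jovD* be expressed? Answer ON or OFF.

RudJ is produced constitutively and is active.
Fumarate is absent, so DulA is inactive.
With no repressor bound, *wexN* is transcribed.
So WexN is produced and active.
Palatinose is absent, so MorN is inactive.
Required activator MorN is absent, so *zorX* is not transcribed.
So ZorX is not produced.
No repressor is bound and WexN is active, so *haxD* is transcribed.
So HaxD is produced and active.
Shikimate is absent, so MorY is inactive.
With repressor HaxD bound, *dovX* is not transcribed.
So DovX is not produced.
Tagatose is present, so SovS is active.
Required activator DovX is absent, so *jovD* is not transcribed.

OFF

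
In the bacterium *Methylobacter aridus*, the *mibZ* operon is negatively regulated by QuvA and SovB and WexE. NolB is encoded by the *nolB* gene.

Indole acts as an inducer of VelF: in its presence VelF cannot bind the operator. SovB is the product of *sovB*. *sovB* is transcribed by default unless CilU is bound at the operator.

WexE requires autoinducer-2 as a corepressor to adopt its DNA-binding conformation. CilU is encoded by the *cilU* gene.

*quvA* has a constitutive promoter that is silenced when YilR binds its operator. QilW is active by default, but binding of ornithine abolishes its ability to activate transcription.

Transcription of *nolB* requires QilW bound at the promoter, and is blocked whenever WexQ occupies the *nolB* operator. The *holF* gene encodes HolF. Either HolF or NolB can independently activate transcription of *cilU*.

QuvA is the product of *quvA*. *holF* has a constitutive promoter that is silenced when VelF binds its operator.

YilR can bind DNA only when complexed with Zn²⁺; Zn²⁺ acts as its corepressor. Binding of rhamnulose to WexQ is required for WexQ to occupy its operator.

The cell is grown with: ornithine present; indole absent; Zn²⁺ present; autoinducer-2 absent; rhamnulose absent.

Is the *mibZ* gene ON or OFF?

Zn²⁺ is present, so YilR is active.
With repressor YilR bound, *quvA* is not transcribed.
So QuvA is not produced.
Indole is absent, so VelF is active.
With repressor VelF bound, *holF* is not transcribed.
So HolF is not produced.
Rhamnulose is absent, so WexQ is inactive.
Ornithine is present, so QilW is inactive.
Required activator QilW is absent, so *nolB* is not transcribed.
So NolB is not produced.
No activator is available at the *cilU* promoter, so *cilU* is not transcribed.
So CilU is not produced.
With no repressor bound, *sovB* is transcribed.
So SovB is produced and active.
Autoinducer-2 is absent, so WexE is inactive.
With repressor SovB bound, *mibZ* is not transcribed.

OFF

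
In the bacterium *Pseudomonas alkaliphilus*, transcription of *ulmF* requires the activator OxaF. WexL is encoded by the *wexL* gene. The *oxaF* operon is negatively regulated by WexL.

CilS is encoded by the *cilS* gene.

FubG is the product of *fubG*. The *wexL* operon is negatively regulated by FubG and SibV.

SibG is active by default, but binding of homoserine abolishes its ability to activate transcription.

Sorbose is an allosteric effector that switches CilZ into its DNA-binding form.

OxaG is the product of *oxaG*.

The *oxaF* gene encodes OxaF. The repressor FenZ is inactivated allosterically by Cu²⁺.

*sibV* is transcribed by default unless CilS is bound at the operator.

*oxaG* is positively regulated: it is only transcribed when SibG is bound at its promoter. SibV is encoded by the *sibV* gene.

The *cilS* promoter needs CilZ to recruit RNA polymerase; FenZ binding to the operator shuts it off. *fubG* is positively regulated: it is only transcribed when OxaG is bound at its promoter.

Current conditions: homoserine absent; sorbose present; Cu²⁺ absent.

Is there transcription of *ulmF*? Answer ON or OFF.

Homoserine is absent, so SibG is active.
No repressor is bound and SibG is active, so *oxaG* is transcribed.
So OxaG is produced and active.
No repressor is bound and OxaG is active, so *fubG* is transcribed.
So FubG is produced and active.
Cu²⁺ is absent, so FenZ is active.
Sorbose is present, so CilZ is active.
With repressor FenZ bound, *cilS* is not transcribed.
So CilS is not produced.
With no repressor bound, *sibV* is transcribed.
So SibV is produced and active.
With repressor FubG bound, *wexL* is not transcribed.
So WexL is not produced.
With no repressor bound, *oxaF* is transcribed.
So OxaF is produced and active.
No repressor is bound and OxaF is active, so *ulmF* is transcribed.

ON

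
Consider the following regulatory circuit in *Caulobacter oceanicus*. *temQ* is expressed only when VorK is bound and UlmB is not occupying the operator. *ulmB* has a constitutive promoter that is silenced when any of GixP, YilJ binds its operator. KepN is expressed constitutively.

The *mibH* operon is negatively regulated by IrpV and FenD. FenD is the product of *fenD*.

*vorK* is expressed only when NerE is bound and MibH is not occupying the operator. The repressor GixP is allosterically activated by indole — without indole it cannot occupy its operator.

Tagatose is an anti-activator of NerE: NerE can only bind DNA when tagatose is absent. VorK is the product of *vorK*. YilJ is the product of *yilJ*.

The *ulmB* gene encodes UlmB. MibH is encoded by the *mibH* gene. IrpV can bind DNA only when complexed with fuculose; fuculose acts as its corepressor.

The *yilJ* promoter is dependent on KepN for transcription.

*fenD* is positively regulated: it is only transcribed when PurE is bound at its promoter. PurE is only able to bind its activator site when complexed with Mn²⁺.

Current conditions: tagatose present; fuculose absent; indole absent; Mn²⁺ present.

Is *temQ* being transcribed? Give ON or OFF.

OFF

Indole is absent, so GixP is inactive.
KepN is produced constitutively and is active.
No repressor is bound and KepN is active, so *yilJ* is transcribed.
So YilJ is produced and active.
With repressor YilJ bound, *ulmB* is not transcribed.
So UlmB is not produced.
Tagatose is present, so NerE is inactive.
Fuculose is absent, so IrpV is inactive.
Mn²⁺ is present, so PurE is active.
No repressor is bound and PurE is active, so *fenD* is transcribed.
So FenD is produced and active.
With repressor FenD bound, *mibH* is not transcribed.
So MibH is not produced.
Required activator NerE is absent, so *vorK* is not transcribed.
So VorK is not produced.
Required activator VorK is absent, so *temQ* is not transcribed.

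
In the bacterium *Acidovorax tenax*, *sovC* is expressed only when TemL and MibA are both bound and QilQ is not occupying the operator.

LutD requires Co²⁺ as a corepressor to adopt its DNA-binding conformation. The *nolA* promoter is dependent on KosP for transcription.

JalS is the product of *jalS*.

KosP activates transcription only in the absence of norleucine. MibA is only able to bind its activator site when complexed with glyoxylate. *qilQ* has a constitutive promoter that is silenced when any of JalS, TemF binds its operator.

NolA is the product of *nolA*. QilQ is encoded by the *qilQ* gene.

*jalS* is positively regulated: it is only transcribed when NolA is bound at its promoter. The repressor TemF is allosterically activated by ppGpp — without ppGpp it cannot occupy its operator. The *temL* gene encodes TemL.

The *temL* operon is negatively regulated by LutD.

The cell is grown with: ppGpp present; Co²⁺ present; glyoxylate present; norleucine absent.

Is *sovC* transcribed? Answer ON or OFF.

Co²⁺ is present, so LutD is active.
With repressor LutD bound, *temL* is not transcribed.
So TemL is not produced.
Glyoxylate is present, so MibA is active.
Norleucine is absent, so KosP is active.
No repressor is bound and KosP is active, so *nolA* is transcribed.
So NolA is produced and active.
No repressor is bound and NolA is active, so *jalS* is transcribed.
So JalS is produced and active.
ppGpp is present, so TemF is active.
With repressor JalS bound, *qilQ* is not transcribed.
So QilQ is not produced.
Required activator TemL is absent, so *sovC* is not transcribed.

OFF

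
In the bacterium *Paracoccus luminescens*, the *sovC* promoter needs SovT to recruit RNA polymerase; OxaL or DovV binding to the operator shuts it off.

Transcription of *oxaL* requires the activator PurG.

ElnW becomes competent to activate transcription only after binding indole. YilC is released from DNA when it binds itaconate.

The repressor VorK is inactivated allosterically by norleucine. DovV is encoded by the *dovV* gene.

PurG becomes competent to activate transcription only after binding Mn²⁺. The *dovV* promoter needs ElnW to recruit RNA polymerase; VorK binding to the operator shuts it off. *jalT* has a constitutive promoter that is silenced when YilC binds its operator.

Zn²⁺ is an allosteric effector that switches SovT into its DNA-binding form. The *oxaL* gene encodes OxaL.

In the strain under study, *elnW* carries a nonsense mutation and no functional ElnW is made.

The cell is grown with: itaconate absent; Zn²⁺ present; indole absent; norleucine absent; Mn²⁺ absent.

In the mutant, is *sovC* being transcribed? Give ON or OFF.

ON

Mn²⁺ is absent, so PurG is inactive.
Required activator PurG is absent, so *oxaL* is not transcribed.
So OxaL is not produced.
Zn²⁺ is present, so SovT is active.
Norleucine is absent, so VorK is active.
ElnW is non-functional in this strain, so it has no effect.
With repressor VorK bound, *dovV* is not transcribed.
So DovV is not produced.
No repressor is bound and SovT is active, so *sovC* is transcribed.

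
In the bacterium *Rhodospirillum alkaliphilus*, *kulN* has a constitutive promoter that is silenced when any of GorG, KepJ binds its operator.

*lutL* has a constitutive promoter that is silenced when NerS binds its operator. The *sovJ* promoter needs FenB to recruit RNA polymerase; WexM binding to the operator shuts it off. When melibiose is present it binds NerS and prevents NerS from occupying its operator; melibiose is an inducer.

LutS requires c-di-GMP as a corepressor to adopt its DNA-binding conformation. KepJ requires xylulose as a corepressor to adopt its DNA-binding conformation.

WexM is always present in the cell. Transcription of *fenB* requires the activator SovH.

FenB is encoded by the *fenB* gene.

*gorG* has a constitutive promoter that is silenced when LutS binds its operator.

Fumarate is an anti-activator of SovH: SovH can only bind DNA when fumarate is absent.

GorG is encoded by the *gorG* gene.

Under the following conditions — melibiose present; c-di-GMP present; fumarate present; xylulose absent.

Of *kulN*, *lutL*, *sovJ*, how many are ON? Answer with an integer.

2

c-di-GMP is present, so LutS is active.
With repressor LutS bound, *gorG* is not transcribed.
So GorG is not produced.
Xylulose is absent, so KepJ is inactive.
With no repressor bound, *kulN* is transcribed.
→ *kulN* is ON.
Melibiose is present, so NerS is inactive.
With no repressor bound, *lutL* is transcribed.
→ *lutL* is ON.
Fumarate is present, so SovH is inactive.
Required activator SovH is absent, so *fenB* is not transcribed.
So FenB is not produced.
WexM is produced constitutively and is active.
With repressor WexM bound, *sovJ* is not transcribed.
→ *sovJ* is OFF.
2 of the 3 genes are transcribed.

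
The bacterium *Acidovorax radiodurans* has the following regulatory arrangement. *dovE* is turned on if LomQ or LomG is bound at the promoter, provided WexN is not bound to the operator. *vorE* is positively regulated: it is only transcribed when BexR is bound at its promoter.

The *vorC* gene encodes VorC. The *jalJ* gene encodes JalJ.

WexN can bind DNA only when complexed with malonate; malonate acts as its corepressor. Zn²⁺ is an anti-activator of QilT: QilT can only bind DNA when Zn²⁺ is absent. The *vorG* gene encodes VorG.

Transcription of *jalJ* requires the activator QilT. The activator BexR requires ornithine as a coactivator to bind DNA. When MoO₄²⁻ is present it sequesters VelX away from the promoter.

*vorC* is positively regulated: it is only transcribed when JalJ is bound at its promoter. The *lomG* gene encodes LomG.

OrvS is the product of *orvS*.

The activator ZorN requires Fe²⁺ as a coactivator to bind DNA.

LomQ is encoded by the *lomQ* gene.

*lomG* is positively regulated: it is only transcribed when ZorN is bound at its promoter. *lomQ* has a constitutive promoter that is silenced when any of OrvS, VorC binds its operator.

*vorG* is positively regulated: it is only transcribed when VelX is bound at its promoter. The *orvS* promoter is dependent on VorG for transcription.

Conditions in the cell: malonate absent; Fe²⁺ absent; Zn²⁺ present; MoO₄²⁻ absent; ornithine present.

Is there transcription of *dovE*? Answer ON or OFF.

MoO₄²⁻ is absent, so VelX is active.
No repressor is bound and VelX is active, so *vorG* is transcribed.
So VorG is produced and active.
No repressor is bound and VorG is active, so *orvS* is transcribed.
So OrvS is produced and active.
Zn²⁺ is present, so QilT is inactive.
Required activator QilT is absent, so *jalJ* is not transcribed.
So JalJ is not produced.
Required activator JalJ is absent, so *vorC* is not transcribed.
So VorC is not produced.
With repressor OrvS bound, *lomQ* is not transcribed.
So LomQ is not produced.
Malonate is absent, so WexN is inactive.
Fe²⁺ is absent, so ZorN is inactive.
Required activator ZorN is absent, so *lomG* is not transcribed.
So LomG is not produced.
No activator is available at the *dovE* promoter, so *dovE* is not transcribed.

OFF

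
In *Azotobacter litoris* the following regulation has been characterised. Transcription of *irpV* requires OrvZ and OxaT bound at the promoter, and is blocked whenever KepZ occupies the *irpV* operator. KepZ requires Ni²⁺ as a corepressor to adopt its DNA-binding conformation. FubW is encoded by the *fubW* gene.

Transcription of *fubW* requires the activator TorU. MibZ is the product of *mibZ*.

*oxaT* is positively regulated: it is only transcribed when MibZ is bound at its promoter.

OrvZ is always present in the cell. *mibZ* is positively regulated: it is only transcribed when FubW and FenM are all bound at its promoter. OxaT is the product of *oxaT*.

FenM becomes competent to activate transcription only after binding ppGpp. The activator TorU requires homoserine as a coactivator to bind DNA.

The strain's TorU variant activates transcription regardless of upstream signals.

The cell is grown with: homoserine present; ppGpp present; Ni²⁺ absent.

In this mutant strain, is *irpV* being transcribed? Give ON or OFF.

ON

Ni²⁺ is absent, so KepZ is inactive.
OrvZ is produced constitutively and is active.
TorU is constitutively active in this strain.
No repressor is bound and TorU is active, so *fubW* is transcribed.
So FubW is produced and active.
ppGpp is present, so FenM is active.
No repressor is bound and FubW and FenM are active, so *mibZ* is transcribed.
So MibZ is produced and active.
No repressor is bound and MibZ is active, so *oxaT* is transcribed.
So OxaT is produced and active.
No repressor is bound and OrvZ and OxaT are active, so *irpV* is transcribed.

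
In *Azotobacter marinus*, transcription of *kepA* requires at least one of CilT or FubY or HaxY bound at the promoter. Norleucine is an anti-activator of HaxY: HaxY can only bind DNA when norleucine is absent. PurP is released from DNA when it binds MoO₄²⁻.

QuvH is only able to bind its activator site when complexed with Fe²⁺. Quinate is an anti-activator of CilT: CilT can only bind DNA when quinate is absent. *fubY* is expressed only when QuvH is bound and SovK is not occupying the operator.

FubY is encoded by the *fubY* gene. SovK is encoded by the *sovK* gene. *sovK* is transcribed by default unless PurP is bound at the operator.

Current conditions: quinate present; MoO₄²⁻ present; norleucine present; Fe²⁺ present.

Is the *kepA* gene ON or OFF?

Quinate is present, so CilT is inactive.
MoO₄²⁻ is present, so PurP is inactive.
With no repressor bound, *sovK* is transcribed.
So SovK is produced and active.
Fe²⁺ is present, so QuvH is active.
With repressor SovK bound, *fubY* is not transcribed.
So FubY is not produced.
Norleucine is present, so HaxY is inactive.
No activator is available at the *kepA* promoter, so *kepA* is not transcribed.

OFF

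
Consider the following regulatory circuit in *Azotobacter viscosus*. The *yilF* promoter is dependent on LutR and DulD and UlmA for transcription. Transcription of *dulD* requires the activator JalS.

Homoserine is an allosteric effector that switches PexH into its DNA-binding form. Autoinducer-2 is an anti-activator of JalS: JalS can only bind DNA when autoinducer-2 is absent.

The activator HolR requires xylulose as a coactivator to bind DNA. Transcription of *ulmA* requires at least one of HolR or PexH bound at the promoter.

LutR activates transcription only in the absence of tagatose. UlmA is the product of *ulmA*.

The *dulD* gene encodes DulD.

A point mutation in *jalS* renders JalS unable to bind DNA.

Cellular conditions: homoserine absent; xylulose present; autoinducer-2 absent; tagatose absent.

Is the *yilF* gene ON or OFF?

OFF

Tagatose is absent, so LutR is active.
JalS is non-functional in this strain, so it has no effect.
Required activator JalS is absent, so *dulD* is not transcribed.
So DulD is not produced.
Xylulose is present, so HolR is active.
Homoserine is absent, so PexH is inactive.
Activator HolR is present, so *ulmA* is transcribed.
So UlmA is produced and active.
Required activator DulD is absent, so *yilF* is not transcribed.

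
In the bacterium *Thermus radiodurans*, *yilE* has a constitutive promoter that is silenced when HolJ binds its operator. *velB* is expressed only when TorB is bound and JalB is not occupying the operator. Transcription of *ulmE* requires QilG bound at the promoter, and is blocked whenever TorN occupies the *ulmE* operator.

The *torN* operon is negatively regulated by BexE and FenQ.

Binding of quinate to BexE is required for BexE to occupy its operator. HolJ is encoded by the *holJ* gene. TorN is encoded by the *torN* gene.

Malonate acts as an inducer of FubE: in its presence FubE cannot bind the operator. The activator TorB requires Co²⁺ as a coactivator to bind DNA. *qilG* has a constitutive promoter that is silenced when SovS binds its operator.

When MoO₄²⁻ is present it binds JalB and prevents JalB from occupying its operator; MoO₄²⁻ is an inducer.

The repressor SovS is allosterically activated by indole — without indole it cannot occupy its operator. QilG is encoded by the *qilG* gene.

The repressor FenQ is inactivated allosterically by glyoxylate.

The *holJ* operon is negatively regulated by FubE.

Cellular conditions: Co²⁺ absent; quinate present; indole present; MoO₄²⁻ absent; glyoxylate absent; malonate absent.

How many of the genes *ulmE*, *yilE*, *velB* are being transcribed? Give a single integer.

Quinate is present, so BexE is active.
Glyoxylate is absent, so FenQ is active.
With repressor BexE bound, *torN* is not transcribed.
So TorN is not produced.
Indole is present, so SovS is active.
With repressor SovS bound, *qilG* is not transcribed.
So QilG is not produced.
Required activator QilG is absent, so *ulmE* is not transcribed.
→ *ulmE* is OFF.
Malonate is absent, so FubE is active.
With repressor FubE bound, *holJ* is not transcribed.
So HolJ is not produced.
With no repressor bound, *yilE* is transcribed.
→ *yilE* is ON.
MoO₄²⁻ is absent, so JalB is active.
Co²⁺ is absent, so TorB is inactive.
With repressor JalB bound, *velB* is not transcribed.
→ *velB* is OFF.
1 of the 3 genes is transcribed.

1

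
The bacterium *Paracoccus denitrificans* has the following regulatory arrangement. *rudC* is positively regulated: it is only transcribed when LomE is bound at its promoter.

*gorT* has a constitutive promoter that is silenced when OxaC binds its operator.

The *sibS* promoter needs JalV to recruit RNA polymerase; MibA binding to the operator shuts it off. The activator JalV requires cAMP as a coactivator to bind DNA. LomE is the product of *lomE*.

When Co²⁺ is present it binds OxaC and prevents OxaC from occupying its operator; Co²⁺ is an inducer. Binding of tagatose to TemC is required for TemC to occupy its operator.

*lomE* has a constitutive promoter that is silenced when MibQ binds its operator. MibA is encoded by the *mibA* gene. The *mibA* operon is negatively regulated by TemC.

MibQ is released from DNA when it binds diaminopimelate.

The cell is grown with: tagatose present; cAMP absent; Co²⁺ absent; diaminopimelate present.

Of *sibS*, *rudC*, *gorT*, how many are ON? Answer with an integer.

1

Tagatose is present, so TemC is active.
With repressor TemC bound, *mibA* is not transcribed.
So MibA is not produced.
cAMP is absent, so JalV is inactive.
Required activator JalV is absent, so *sibS* is not transcribed.
→ *sibS* is OFF.
Diaminopimelate is present, so MibQ is inactive.
With no repressor bound, *lomE* is transcribed.
So LomE is produced and active.
No repressor is bound and LomE is active, so *rudC* is transcribed.
→ *rudC* is ON.
Co²⁺ is absent, so OxaC is active.
With repressor OxaC bound, *gorT* is not transcribed.
→ *gorT* is OFF.
1 of the 3 genes is transcribed.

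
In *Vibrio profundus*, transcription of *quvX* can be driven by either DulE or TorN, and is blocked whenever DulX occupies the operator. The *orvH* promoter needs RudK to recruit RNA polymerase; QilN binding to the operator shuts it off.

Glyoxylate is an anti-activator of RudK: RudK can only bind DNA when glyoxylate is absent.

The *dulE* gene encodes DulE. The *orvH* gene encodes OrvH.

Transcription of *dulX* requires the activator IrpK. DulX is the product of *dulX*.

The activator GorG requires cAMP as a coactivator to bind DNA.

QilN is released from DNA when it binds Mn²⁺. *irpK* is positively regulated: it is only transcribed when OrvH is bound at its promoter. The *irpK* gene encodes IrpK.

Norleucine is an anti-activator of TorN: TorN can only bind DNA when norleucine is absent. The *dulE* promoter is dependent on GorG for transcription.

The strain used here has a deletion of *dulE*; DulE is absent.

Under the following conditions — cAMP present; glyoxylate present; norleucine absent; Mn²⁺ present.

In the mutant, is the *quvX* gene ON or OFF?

Glyoxylate is present, so RudK is inactive.
Mn²⁺ is present, so QilN is inactive.
Required activator RudK is absent, so *orvH* is not transcribed.
So OrvH is not produced.
Required activator OrvH is absent, so *irpK* is not transcribed.
So IrpK is not produced.
Required activator IrpK is absent, so *dulX* is not transcribed.
So DulX is not produced.
DulE is non-functional in this strain, so it has no effect.
Norleucine is absent, so TorN is active.
Activator TorN is present, so *quvX* is transcribed.

ON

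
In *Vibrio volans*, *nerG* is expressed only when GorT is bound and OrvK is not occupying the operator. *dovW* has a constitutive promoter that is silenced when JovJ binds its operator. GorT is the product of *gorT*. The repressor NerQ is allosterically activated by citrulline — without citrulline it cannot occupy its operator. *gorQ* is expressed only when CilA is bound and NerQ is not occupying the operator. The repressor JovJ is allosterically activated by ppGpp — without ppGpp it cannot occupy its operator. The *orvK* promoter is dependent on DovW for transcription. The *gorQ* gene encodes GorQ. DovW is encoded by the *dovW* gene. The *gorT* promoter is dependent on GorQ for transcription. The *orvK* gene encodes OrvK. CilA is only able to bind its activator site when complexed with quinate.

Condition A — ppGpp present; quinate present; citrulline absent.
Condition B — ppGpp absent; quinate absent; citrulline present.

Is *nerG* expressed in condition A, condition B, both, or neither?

A only

Condition A:
ppGpp is present, so JovJ is active.
With repressor JovJ bound, *dovW* is not transcribed.
So DovW is not produced.
Required activator DovW is absent, so *orvK* is not transcribed.
So OrvK is not produced.
Quinate is present, so CilA is active.
Citrulline is absent, so NerQ is inactive.
No repressor is bound and CilA is active, so *gorQ* is transcribed.
So GorQ is produced and active.
No repressor is bound and GorQ is active, so *gorT* is transcribed.
So GorT is produced and active.
No repressor is bound and GorT is active, so *nerG* is transcribed.
→ *nerG* is ON in A.
Condition B:
ppGpp is absent, so JovJ is inactive.
With no repressor bound, *dovW* is transcribed.
So DovW is produced and active.
No repressor is bound and DovW is active, so *orvK* is transcribed.
So OrvK is produced and active.
Quinate is absent, so CilA is inactive.
Citrulline is present, so NerQ is active.
With repressor NerQ bound, *gorQ* is not transcribed.
So GorQ is not produced.
Required activator GorQ is absent, so *gorT* is not transcribed.
So GorT is not produced.
With repressor OrvK bound, *nerG* is not transcribed.
→ *nerG* is OFF in B.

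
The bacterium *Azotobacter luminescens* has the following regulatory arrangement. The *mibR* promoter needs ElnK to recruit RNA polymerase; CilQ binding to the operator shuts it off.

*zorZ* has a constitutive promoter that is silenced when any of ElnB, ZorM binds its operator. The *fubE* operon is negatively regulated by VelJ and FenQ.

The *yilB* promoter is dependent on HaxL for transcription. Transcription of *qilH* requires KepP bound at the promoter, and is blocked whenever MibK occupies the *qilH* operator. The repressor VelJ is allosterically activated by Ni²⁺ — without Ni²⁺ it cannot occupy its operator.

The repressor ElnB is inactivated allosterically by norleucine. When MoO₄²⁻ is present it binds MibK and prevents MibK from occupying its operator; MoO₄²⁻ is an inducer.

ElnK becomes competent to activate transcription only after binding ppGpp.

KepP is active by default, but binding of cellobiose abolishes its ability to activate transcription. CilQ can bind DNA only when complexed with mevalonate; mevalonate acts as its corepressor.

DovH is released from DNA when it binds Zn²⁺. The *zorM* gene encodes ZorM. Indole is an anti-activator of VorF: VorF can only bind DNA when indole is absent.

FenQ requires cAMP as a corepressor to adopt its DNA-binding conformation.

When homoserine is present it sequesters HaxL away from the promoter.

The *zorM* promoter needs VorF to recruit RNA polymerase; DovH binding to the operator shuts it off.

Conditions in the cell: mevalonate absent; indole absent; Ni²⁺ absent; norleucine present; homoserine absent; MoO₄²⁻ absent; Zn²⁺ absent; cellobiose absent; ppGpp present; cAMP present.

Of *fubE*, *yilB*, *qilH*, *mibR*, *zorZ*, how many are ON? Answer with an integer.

Ni²⁺ is absent, so VelJ is inactive.
cAMP is present, so FenQ is active.
With repressor FenQ bound, *fubE* is not transcribed.
→ *fubE* is OFF.
Homoserine is absent, so HaxL is active.
No repressor is bound and HaxL is active, so *yilB* is transcribed.
→ *yilB* is ON.
Cellobiose is absent, so KepP is active.
MoO₄²⁻ is absent, so MibK is active.
With repressor MibK bound, *qilH* is not transcribed.
→ *qilH* is OFF.
Mevalonate is absent, so CilQ is inactive.
ppGpp is present, so ElnK is active.
No repressor is bound and ElnK is active, so *mibR* is transcribed.
→ *mibR* is ON.
Norleucine is present, so ElnB is inactive.
Indole is absent, so VorF is active.
Zn²⁺ is absent, so DovH is active.
With repressor DovH bound, *zorM* is not transcribed.
So ZorM is not produced.
With no repressor bound, *zorZ* is transcribed.
→ *zorZ* is ON.
3 of the 5 genes are transcribed.

3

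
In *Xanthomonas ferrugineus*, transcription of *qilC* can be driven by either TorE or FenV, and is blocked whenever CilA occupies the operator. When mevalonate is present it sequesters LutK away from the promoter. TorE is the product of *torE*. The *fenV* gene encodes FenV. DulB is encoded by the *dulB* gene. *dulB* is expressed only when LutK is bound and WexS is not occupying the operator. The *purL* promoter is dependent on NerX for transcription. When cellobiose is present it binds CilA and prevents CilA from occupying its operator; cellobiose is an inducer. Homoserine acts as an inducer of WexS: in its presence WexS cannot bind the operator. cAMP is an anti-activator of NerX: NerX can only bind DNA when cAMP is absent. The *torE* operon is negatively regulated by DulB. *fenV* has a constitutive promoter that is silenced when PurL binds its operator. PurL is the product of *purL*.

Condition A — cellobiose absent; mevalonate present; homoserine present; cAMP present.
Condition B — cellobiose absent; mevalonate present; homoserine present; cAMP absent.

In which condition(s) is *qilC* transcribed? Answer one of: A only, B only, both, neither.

Condition A:
Cellobiose is absent, so CilA is active.
Mevalonate is present, so LutK is inactive.
Homoserine is present, so WexS is inactive.
Required activator LutK is absent, so *dulB* is not transcribed.
So DulB is not produced.
With no repressor bound, *torE* is transcribed.
So TorE is produced and active.
cAMP is present, so NerX is inactive.
Required activator NerX is absent, so *purL* is not transcribed.
So PurL is not produced.
With no repressor bound, *fenV* is transcribed.
So FenV is produced and active.
With repressor CilA bound, *qilC* is not transcribed.
→ *qilC* is OFF in A.
Condition B:
Cellobiose is absent, so CilA is active.
Mevalonate is present, so LutK is inactive.
Homoserine is present, so WexS is inactive.
Required activator LutK is absent, so *dulB* is not transcribed.
So DulB is not produced.
With no repressor bound, *torE* is transcribed.
So TorE is produced and active.
cAMP is absent, so NerX is active.
No repressor is bound and NerX is active, so *purL* is transcribed.
So PurL is produced and active.
With repressor PurL bound, *fenV* is not transcribed.
So FenV is not produced.
With repressor CilA bound, *qilC* is not transcribed.
→ *qilC* is OFF in B.

neither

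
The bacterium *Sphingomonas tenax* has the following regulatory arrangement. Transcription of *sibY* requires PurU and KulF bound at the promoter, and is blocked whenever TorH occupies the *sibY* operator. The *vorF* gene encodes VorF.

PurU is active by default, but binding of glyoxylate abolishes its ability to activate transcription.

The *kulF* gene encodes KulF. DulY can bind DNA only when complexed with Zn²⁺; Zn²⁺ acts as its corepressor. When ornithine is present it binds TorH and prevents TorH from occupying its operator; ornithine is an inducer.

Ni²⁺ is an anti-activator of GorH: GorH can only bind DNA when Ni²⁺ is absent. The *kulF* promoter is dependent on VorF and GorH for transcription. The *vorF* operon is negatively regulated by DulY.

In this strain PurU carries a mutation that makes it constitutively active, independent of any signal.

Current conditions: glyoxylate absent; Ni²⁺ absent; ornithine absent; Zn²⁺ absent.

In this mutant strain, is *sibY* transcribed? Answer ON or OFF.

PurU is constitutively active in this strain.
Zn²⁺ is absent, so DulY is inactive.
With no repressor bound, *vorF* is transcribed.
So VorF is produced and active.
Ni²⁺ is absent, so GorH is active.
No repressor is bound and VorF and GorH are active, so *kulF* is transcribed.
So KulF is produced and active.
Ornithine is absent, so TorH is active.
With repressor TorH bound, *sibY* is not transcribed.

OFF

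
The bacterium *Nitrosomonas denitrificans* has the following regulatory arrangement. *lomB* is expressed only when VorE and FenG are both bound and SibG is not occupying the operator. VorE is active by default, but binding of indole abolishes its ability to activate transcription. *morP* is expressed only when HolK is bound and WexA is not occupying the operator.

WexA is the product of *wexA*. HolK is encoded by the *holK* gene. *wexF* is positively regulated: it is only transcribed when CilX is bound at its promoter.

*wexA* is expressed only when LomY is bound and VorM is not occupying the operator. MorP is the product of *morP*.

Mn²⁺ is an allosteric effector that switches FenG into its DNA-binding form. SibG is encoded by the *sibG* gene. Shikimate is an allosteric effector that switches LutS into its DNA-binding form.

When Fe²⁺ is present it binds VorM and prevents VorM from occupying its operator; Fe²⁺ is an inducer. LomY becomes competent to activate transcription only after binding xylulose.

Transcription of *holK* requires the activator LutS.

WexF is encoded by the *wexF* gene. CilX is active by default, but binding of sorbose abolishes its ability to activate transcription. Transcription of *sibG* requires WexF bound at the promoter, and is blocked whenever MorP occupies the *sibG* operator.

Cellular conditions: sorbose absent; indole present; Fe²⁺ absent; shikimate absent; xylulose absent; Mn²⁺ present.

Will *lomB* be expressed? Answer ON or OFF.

Sorbose is absent, so CilX is active.
No repressor is bound and CilX is active, so *wexF* is transcribed.
So WexF is produced and active.
Fe²⁺ is absent, so VorM is active.
Xylulose is absent, so LomY is inactive.
With repressor VorM bound, *wexA* is not transcribed.
So WexA is not produced.
Shikimate is absent, so LutS is inactive.
Required activator LutS is absent, so *holK* is not transcribed.
So HolK is not produced.
Required activator HolK is absent, so *morP* is not transcribed.
So MorP is not produced.
No repressor is bound and WexF is active, so *sibG* is transcribed.
So SibG is produced and active.
Indole is present, so VorE is inactive.
Mn²⁺ is present, so FenG is active.
With repressor SibG bound, *lomB* is not transcribed.

OFF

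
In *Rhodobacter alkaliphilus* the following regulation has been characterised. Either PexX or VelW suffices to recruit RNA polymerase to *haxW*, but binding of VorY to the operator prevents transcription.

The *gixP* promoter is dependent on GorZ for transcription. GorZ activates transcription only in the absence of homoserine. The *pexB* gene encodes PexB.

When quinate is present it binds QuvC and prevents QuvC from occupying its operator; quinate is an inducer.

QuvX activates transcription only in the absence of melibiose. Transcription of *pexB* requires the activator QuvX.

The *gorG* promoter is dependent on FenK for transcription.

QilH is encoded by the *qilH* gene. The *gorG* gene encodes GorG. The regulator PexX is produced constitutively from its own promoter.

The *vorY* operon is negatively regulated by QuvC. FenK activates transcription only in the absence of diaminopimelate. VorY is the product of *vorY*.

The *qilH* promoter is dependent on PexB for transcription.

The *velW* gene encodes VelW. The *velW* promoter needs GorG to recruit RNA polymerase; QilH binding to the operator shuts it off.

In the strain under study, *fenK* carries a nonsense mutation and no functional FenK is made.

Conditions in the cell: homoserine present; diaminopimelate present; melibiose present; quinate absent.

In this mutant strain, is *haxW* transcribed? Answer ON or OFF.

ON

PexX is produced constitutively and is active.
Melibiose is present, so QuvX is inactive.
Required activator QuvX is absent, so *pexB* is not transcribed.
So PexB is not produced.
Required activator PexB is absent, so *qilH* is not transcribed.
So QilH is not produced.
FenK is non-functional in this strain, so it has no effect.
Required activator FenK is absent, so *gorG* is not transcribed.
So GorG is not produced.
Required activator GorG is absent, so *velW* is not transcribed.
So VelW is not produced.
Quinate is absent, so QuvC is active.
With repressor QuvC bound, *vorY* is not transcribed.
So VorY is not produced.
Activator PexX is present, so *haxW* is transcribed.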